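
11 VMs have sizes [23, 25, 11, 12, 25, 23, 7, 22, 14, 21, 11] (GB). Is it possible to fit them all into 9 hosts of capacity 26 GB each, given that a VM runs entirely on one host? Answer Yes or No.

Yes

A valid assignment using 9 hosts:
  host 1: 25 = 25
  host 2: 25 = 25
  host 3: 23 = 23
  host 4: 23 = 23
  host 5: 22 = 22
  host 6: 21 = 21
  host 7: 14 + 12 = 26
  host 8: 11 + 11 = 22
  host 9: 7 = 7
Every load is within 26 GB, so 9 hosts suffice.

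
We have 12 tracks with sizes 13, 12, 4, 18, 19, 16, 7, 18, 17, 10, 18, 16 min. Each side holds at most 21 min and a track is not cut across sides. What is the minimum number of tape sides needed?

Total = 19 + 18 + 18 + 18 + 17 + 16 + 16 + 13 + 12 + 10 + 7 + 4 = 168 min.
Lower bound: ⌈168/21⌉ = 8 tape sides.
Also, 9 tracks each exceed 21/2 min, and no two of those can share a side, so at least 9 tape sides are needed.
A packing using 10 tape sides:
  side 1: 19 = 19
  side 2: 18 = 18
  side 3: 18 = 18
  side 4: 18 = 18
  side 5: 17 + 4 = 21
  side 6: 16 = 16
  side 7: 16 = 16
  side 8: 13 + 7 = 20
  side 9: 12 = 12
  side 10: 10 = 10
No arrangement into 9 tape sides stays within capacity, so 10 is optimal.

10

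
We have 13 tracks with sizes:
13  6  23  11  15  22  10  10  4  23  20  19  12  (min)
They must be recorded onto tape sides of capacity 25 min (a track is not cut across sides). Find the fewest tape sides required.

Total = 23 + 23 + 22 + 20 + 19 + 15 + 13 + 12 + 11 + 10 + 10 + 6 + 4 = 188 min.
Lower bound: ⌈188/25⌉ = 8 tape sides.
A packing using 8 tape sides:
  side 1: 23 = 23
  side 2: 23 = 23
  side 3: 22 = 22
  side 4: 20 + 4 = 24
  side 5: 19 + 6 = 25
  side 6: 15 + 10 = 25
  side 7: 13 + 12 = 25
  side 8: 11 + 10 = 21
This matches the lower bound, so 8 is optimal.

8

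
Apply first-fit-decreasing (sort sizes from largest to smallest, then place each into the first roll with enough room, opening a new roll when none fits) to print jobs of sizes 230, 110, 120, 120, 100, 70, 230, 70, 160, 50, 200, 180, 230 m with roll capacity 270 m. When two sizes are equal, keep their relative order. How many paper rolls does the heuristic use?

8

Sorted descending: 230, 230, 230, 200, 180, 160, 120, 120, 110, 100, 70, 70, 50.
  230 → roll 1 (new)  [load 230/270]
  230 → roll 2 (new)  [load 230/270]
  230 → roll 3 (new)  [load 230/270]
  200 → roll 4 (new)  [load 200/270]
  180 → roll 5 (new)  [load 180/270]
  160 → roll 6 (new)  [load 160/270]
  120 → roll 7 (new)  [load 120/270]
  120 → roll 7  [load 240/270]
  110 → roll 6  [load 270/270]
  100 → roll 8 (new)  [load 100/270]
  70 → roll 4  [load 270/270]
  70 → roll 5  [load 250/270]
  50 → roll 8  [load 150/270]
8 paper rolls opened.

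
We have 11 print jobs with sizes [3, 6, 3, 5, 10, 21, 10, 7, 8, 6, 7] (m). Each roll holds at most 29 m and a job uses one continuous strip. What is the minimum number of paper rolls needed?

Total = 21 + 10 + 10 + 8 + 7 + 7 + 6 + 6 + 5 + 3 + 3 = 86 m.
Lower bound: ⌈86/29⌉ = 3 paper rolls.
A packing using 3 paper rolls:
  roll 1: 21 + 8 = 29
  roll 2: 10 + 10 + 6 + 3 = 29
  roll 3: 7 + 7 + 6 + 5 + 3 = 28
This matches the lower bound, so 3 is optimal.

3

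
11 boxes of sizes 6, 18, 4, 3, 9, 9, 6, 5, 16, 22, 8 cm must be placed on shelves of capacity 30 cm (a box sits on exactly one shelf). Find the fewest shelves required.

Total = 22 + 18 + 16 + 9 + 9 + 8 + 6 + 6 + 5 + 4 + 3 = 106 cm.
Lower bound: ⌈106/30⌉ = 4 shelves.
A packing using 4 shelves:
  shelf 1: 22 + 8 = 30
  shelf 2: 18 + 9 + 3 = 30
  shelf 3: 16 + 9 + 5 = 30
  shelf 4: 6 + 6 + 4 = 16
This matches the lower bound, so 4 is optimal.

4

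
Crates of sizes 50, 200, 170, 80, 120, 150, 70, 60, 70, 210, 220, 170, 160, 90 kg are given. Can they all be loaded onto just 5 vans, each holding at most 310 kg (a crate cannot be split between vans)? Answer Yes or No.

Total = 1820 kg; ⌈1820/310⌉ = 6.
At least 6 vans are required, but only 5 are allowed.

No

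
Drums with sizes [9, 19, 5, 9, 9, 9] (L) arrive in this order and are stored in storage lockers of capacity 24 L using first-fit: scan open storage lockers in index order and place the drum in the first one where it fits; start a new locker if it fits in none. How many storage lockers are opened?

  9 → locker 1 (new)  [load 9/24]
  19 → locker 2 (new)  [load 19/24]
  5 → locker 1  [load 14/24]
  9 → locker 1  [load 23/24]
  9 → locker 3 (new)  [load 9/24]
  9 → locker 3  [load 18/24]
3 storage lockers opened.

3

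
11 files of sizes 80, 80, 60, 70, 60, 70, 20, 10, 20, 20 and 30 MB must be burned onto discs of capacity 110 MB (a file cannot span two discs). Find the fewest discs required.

Total = 80 + 80 + 70 + 70 + 60 + 60 + 30 + 20 + 20 + 20 + 10 = 520 MB.
Lower bound: ⌈520/110⌉ = 5 discs.
Also, 6 files each exceed 55 MB, and no two of those can share a disc, so at least 6 discs are needed.
A packing using 6 discs:
  disc 1: 80 + 30 = 110
  disc 2: 80 + 20 + 10 = 110
  disc 3: 70 + 20 + 20 = 110
  disc 4: 70 = 70
  disc 5: 60 = 60
  disc 6: 60 = 60
This matches the lower bound, so 6 is optimal.

6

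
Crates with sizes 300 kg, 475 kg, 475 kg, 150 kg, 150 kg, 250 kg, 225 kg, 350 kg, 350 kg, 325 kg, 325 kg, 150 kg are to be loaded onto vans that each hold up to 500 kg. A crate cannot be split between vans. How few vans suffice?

Total = 475 + 475 + 350 + 350 + 325 + 325 + 300 + 250 + 225 + 150 + 150 + 150 = 3525 kg.
Lower bound: ⌈3525/500⌉ = 8 vans.
A packing using 8 vans:
  van 1: 475 = 475
  van 2: 475 = 475
  van 3: 350 + 150 = 500
  van 4: 350 + 150 = 500
  van 5: 325 + 150 = 475
  van 6: 325 = 325
  van 7: 300 = 300
  van 8: 250 + 225 = 475
This matches the lower bound, so 8 is optimal.

8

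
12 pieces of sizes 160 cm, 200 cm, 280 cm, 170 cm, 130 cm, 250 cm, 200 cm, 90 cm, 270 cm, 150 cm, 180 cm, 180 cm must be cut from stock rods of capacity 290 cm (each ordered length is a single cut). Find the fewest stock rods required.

10

Total = 280 + 270 + 250 + 200 + 200 + 180 + 180 + 170 + 160 + 150 + 130 + 90 = 2260 cm.
Lower bound: ⌈2260/290⌉ = 8 stock rods.
Also, 10 pieces each exceed 145 cm, and no two of those can share a stock rod, so at least 10 stock rods are needed.
A packing using 10 stock rods:
  stock rod 1: 280 = 280
  stock rod 2: 270 = 270
  stock rod 3: 250 = 250
  stock rod 4: 200 + 90 = 290
  stock rod 5: 200 = 200
  stock rod 6: 180 = 180
  stock rod 7: 180 = 180
  stock rod 8: 170 = 170
  stock rod 9: 160 + 130 = 290
  stock rod 10: 150 = 150
This matches the lower bound, so 10 is optimal.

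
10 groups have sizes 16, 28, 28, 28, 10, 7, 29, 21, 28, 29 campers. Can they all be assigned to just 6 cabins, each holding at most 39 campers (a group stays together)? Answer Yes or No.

Total = 224 campers; ⌈224/39⌉ = 6.
7 groups each exceed half the capacity and cannot share a cabin, forcing at least 7 cabins.
At least 7 cabins are required, but only 6 are allowed.

No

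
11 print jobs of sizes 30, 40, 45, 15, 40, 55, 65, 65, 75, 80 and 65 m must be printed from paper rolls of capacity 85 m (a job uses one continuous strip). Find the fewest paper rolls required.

8

Total = 80 + 75 + 65 + 65 + 65 + 55 + 45 + 40 + 40 + 30 + 15 = 575 m.
Lower bound: ⌈575/85⌉ = 7 paper rolls.
A packing using 8 paper rolls:
  roll 1: 80 = 80
  roll 2: 75 = 75
  roll 3: 65 + 15 = 80
  roll 4: 65 = 65
  roll 5: 65 = 65
  roll 6: 55 + 30 = 85
  roll 7: 45 + 40 = 85
  roll 8: 40 = 40
No arrangement into 7 paper rolls stays within capacity, so 8 is optimal.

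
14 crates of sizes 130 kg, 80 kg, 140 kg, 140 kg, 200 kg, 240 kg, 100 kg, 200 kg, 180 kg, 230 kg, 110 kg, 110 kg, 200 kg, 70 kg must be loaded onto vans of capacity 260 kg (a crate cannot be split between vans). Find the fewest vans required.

10

Total = 240 + 230 + 200 + 200 + 200 + 180 + 140 + 140 + 130 + 110 + 110 + 100 + 80 + 70 = 2130 kg.
Lower bound: ⌈2130/260⌉ = 9 vans.
A packing using 10 vans:
  van 1: 240 = 240
  van 2: 230 = 230
  van 3: 200 = 200
  van 4: 200 = 200
  van 5: 200 = 200
  van 6: 180 + 80 = 260
  van 7: 140 + 110 = 250
  van 8: 140 + 110 = 250
  van 9: 130 + 100 = 230
  van 10: 70 = 70
No arrangement into 9 vans stays within capacity, so 10 is optimal.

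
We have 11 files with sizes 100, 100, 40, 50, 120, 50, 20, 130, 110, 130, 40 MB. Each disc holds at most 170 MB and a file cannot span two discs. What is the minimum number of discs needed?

Total = 130 + 130 + 120 + 110 + 100 + 100 + 50 + 50 + 40 + 40 + 20 = 890 MB.
Lower bound: ⌈890/170⌉ = 6 discs.
A packing using 6 discs:
  disc 1: 130 + 40 = 170
  disc 2: 130 + 40 = 170
  disc 3: 120 + 50 = 170
  disc 4: 110 + 50 = 160
  disc 5: 100 + 20 = 120
  disc 6: 100 = 100
This matches the lower bound, so 6 is optimal.

6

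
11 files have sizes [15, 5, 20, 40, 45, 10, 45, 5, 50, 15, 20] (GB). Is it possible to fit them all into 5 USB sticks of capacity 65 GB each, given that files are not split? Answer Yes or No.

A valid assignment using 5 USB sticks:
  USB stick 1: 50 + 15 = 65
  USB stick 2: 45 + 20 = 65
  USB stick 3: 45 + 20 = 65
  USB stick 4: 40 + 15 + 10 = 65
  USB stick 5: 5 + 5 = 10
Every load is within 65 GB, so 5 USB sticks suffice.

Yes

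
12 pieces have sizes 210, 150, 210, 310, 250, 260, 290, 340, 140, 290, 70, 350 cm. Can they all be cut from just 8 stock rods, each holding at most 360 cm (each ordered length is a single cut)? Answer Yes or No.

Total = 2870 cm; ⌈2870/360⌉ = 8.
9 pieces each exceed half the capacity and cannot share a stock rod, forcing at least 9 stock rods.
At least 9 stock rods are required, but only 8 are allowed.

No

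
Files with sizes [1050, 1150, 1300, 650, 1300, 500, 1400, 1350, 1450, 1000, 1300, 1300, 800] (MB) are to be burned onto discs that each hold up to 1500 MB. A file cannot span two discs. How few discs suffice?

Total = 1450 + 1400 + 1350 + 1300 + 1300 + 1300 + 1300 + 1150 + 1050 + 1000 + 800 + 650 + 500 = 14550 MB.
Lower bound: ⌈14550/1500⌉ = 10 discs.
Also, 11 files each exceed 750 MB, and no two of those can share a disc, so at least 11 discs are needed.
A packing using 11 discs:
  disc 1: 1450 = 1450
  disc 2: 1400 = 1400
  disc 3: 1350 = 1350
  disc 4: 1300 = 1300
  disc 5: 1300 = 1300
  disc 6: 1300 = 1300
  disc 7: 1300 = 1300
  disc 8: 1150 = 1150
  disc 9: 1050 = 1050
  disc 10: 1000 + 500 = 1500
  disc 11: 800 + 650 = 1450
This matches the lower bound, so 11 is optimal.

11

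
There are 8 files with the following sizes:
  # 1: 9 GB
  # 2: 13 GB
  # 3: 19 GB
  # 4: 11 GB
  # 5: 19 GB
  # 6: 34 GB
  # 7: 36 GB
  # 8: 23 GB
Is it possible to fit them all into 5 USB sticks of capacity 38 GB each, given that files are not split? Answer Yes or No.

A valid assignment using 5 USB sticks:
  USB stick 1: 36 = 36
  USB stick 2: 34 = 34
  USB stick 3: 23 + 13 = 36
  USB stick 4: 19 + 19 = 38
  USB stick 5: 11 + 9 = 20
Every load is within 38 GB, so 5 USB sticks suffice.

Yes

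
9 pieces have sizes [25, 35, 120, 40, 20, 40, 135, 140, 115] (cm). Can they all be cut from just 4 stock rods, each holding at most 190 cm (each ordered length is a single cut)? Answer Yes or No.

Yes

A valid assignment using 4 stock rods:
  stock rod 1: 140 + 40 = 180
  stock rod 2: 135 + 40 = 175
  stock rod 3: 120 + 35 + 25 = 180
  stock rod 4: 115 + 20 = 135
Every load is within 190 cm, so 4 stock rods suffice.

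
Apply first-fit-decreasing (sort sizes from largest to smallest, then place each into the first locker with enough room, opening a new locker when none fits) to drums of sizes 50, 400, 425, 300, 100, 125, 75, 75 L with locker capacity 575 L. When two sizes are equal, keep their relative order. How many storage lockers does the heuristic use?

3

Sorted descending: 425, 400, 300, 125, 100, 75, 75, 50.
  425 → locker 1 (new)  [load 425/575]
  400 → locker 2 (new)  [load 400/575]
  300 → locker 3 (new)  [load 300/575]
  125 → locker 1  [load 550/575]
  100 → locker 2  [load 500/575]
  75 → locker 2  [load 575/575]
  75 → locker 3  [load 375/575]
  50 → locker 3  [load 425/575]
3 storage lockers opened.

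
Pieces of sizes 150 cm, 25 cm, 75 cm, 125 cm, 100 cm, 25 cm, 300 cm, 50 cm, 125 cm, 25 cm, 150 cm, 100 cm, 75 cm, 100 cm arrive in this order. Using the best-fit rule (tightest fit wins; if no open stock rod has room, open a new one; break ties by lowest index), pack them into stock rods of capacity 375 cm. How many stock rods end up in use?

  150 → stock rod 1 (new)  [load 150/375]
  25 → stock rod 1  [load 175/375]
  75 → stock rod 1  [load 250/375]
  125 → stock rod 1  [load 375/375]
  100 → stock rod 2 (new)  [load 100/375]
  25 → stock rod 2  [load 125/375]
  300 → stock rod 3 (new)  [load 300/375]
  50 → stock rod 3  [load 350/375]
  125 → stock rod 2  [load 250/375]
  25 → stock rod 3  [load 375/375]
  150 → stock rod 4 (new)  [load 150/375]
  100 → stock rod 2  [load 350/375]
  75 → stock rod 4  [load 225/375]
  100 → stock rod 4  [load 325/375]
4 stock rods opened.

4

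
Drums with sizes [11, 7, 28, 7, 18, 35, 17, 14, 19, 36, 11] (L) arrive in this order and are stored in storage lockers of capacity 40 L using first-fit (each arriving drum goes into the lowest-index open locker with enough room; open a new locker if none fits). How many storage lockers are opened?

  11 → locker 1 (new)  [load 11/40]
  7 → locker 1  [load 18/40]
  28 → locker 2 (new)  [load 28/40]
  7 → locker 1  [load 25/40]
  18 → locker 3 (new)  [load 18/40]
  35 → locker 4 (new)  [load 35/40]
  17 → locker 3  [load 35/40]
  14 → locker 1  [load 39/40]
  19 → locker 5 (new)  [load 19/40]
  36 → locker 6 (new)  [load 36/40]
  11 → locker 2  [load 39/40]
6 storage lockers opened.

6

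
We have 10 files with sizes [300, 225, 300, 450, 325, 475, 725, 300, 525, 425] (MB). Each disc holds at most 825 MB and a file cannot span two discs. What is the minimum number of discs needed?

6

Total = 725 + 525 + 475 + 450 + 425 + 325 + 300 + 300 + 300 + 225 = 4050 MB.
Lower bound: ⌈4050/825⌉ = 5 discs.
A packing using 6 discs:
  disc 1: 725 = 725
  disc 2: 525 + 300 = 825
  disc 3: 475 + 325 = 800
  disc 4: 450 + 300 = 750
  disc 5: 425 + 300 = 725
  disc 6: 225 = 225
No arrangement into 5 discs stays within capacity, so 6 is optimal.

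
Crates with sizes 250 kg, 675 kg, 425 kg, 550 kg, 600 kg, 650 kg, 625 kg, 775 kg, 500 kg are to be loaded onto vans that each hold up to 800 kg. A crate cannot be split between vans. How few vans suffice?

Total = 775 + 675 + 650 + 625 + 600 + 550 + 500 + 425 + 250 = 5050 kg.
Lower bound: ⌈5050/800⌉ = 7 vans.
Also, 8 crates each exceed 400 kg, and no two of those can share a van, so at least 8 vans are needed.
A packing using 8 vans:
  van 1: 775 = 775
  van 2: 675 = 675
  van 3: 650 = 650
  van 4: 625 = 625
  van 5: 600 = 600
  van 6: 550 + 250 = 800
  van 7: 500 = 500
  van 8: 425 = 425
This matches the lower bound, so 8 is optimal.

8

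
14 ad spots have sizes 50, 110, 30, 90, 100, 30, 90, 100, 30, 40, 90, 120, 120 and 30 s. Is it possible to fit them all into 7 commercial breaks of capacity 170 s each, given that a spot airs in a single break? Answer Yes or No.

No

Total = 1030 s; ⌈1030/170⌉ = 7.
8 ad spots each exceed half the capacity and cannot share a break, forcing at least 8 commercial breaks.
At least 8 commercial breaks are required, but only 7 are allowed.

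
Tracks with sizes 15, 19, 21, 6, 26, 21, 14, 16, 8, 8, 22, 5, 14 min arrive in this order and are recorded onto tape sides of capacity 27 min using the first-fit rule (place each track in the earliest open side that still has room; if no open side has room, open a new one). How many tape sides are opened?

9

  15 → side 1 (new)  [load 15/27]
  19 → side 2 (new)  [load 19/27]
  21 → side 3 (new)  [load 21/27]
  6 → side 1  [load 21/27]
  26 → side 4 (new)  [load 26/27]
  21 → side 5 (new)  [load 21/27]
  14 → side 6 (new)  [load 14/27]
  16 → side 7 (new)  [load 16/27]
  8 → side 2  [load 27/27]
  8 → side 6  [load 22/27]
  22 → side 8 (new)  [load 22/27]
  5 → side 1  [load 26/27]
  14 → side 9 (new)  [load 14/27]
9 tape sides opened.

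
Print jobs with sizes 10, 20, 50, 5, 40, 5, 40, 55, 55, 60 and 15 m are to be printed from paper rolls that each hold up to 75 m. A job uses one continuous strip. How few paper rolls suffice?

6

Total = 60 + 55 + 55 + 50 + 40 + 40 + 20 + 15 + 10 + 5 + 5 = 355 m.
Lower bound: ⌈355/75⌉ = 5 paper rolls.
Also, 6 print jobs each exceed 75/2 m, and no two of those can share a roll, so at least 6 paper rolls are needed.
A packing using 6 paper rolls:
  roll 1: 60 + 15 = 75
  roll 2: 55 + 20 = 75
  roll 3: 55 + 10 + 5 + 5 = 75
  roll 4: 50 = 50
  roll 5: 40 = 40
  roll 6: 40 = 40
This matches the lower bound, so 6 is optimal.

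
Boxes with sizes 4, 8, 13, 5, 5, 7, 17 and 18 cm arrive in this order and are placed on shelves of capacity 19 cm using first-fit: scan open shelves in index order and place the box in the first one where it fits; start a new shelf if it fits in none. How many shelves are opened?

5

  4 → shelf 1 (new)  [load 4/19]
  8 → shelf 1  [load 12/19]
  13 → shelf 2 (new)  [load 13/19]
  5 → shelf 1  [load 17/19]
  5 → shelf 2  [load 18/19]
  7 → shelf 3 (new)  [load 7/19]
  17 → shelf 4 (new)  [load 17/19]
  18 → shelf 5 (new)  [load 18/19]
5 shelves opened.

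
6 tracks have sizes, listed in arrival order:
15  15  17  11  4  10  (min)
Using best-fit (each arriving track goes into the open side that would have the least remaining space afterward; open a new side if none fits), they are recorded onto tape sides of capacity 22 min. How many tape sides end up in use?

4

  15 → side 1 (new)  [load 15/22]
  15 → side 2 (new)  [load 15/22]
  17 → side 3 (new)  [load 17/22]
  11 → side 4 (new)  [load 11/22]
  4 → side 3  [load 21/22]
  10 → side 4  [load 21/22]
4 tape sides opened.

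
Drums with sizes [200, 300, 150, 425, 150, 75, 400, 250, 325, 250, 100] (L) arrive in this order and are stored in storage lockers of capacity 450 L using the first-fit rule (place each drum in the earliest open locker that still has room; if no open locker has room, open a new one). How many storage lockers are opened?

  200 → locker 1 (new)  [load 200/450]
  300 → locker 2 (new)  [load 300/450]
  150 → locker 1  [load 350/450]
  425 → locker 3 (new)  [load 425/450]
  150 → locker 2  [load 450/450]
  75 → locker 1  [load 425/450]
  400 → locker 4 (new)  [load 400/450]
  250 → locker 5 (new)  [load 250/450]
  325 → locker 6 (new)  [load 325/450]
  250 → locker 7 (new)  [load 250/450]
  100 → locker 5  [load 350/450]
7 storage lockers opened.

7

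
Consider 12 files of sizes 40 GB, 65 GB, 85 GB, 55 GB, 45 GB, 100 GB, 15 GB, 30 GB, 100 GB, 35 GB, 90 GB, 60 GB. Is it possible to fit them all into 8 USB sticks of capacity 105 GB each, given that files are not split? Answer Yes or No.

A valid assignment using 8 USB sticks:
  USB stick 1: 100 = 100
  USB stick 2: 100 = 100
  USB stick 3: 90 + 15 = 105
  USB stick 4: 85 = 85
  USB stick 5: 65 + 40 = 105
  USB stick 6: 60 + 45 = 105
  USB stick 7: 55 + 35 = 90
  USB stick 8: 30 = 30
Every load is within 105 GB, so 8 USB sticks suffice.

Yes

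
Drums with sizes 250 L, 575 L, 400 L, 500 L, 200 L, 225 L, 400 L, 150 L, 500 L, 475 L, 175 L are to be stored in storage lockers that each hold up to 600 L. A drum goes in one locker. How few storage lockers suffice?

Total = 575 + 500 + 500 + 475 + 400 + 400 + 250 + 225 + 200 + 175 + 150 = 3850 L.
Lower bound: ⌈3850/600⌉ = 7 storage lockers.
A packing using 8 storage lockers:
  locker 1: 575 = 575
  locker 2: 500 = 500
  locker 3: 500 = 500
  locker 4: 475 = 475
  locker 5: 400 + 200 = 600
  locker 6: 400 + 175 = 575
  locker 7: 250 + 225 = 475
  locker 8: 150 = 150
No arrangement into 7 storage lockers stays within capacity, so 8 is optimal.

8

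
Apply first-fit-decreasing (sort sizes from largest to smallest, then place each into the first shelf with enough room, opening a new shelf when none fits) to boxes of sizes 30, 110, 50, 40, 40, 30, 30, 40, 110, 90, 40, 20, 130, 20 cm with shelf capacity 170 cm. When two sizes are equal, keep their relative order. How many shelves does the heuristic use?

5

Sorted descending: 130, 110, 110, 90, 50, 40, 40, 40, 40, 30, 30, 30, 20, 20.
  130 → shelf 1 (new)  [load 130/170]
  110 → shelf 2 (new)  [load 110/170]
  110 → shelf 3 (new)  [load 110/170]
  90 → shelf 4 (new)  [load 90/170]
  50 → shelf 2  [load 160/170]
  40 → shelf 1  [load 170/170]
  40 → shelf 3  [load 150/170]
  40 → shelf 4  [load 130/170]
  40 → shelf 4  [load 170/170]
  30 → shelf 5 (new)  [load 30/170]
  30 → shelf 5  [load 60/170]
  30 → shelf 5  [load 90/170]
  20 → shelf 3  [load 170/170]
  20 → shelf 5  [load 110/170]
5 shelves opened.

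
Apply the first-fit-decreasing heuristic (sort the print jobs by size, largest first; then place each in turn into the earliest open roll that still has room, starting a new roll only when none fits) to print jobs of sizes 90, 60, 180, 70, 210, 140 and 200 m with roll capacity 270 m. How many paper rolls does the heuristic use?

Sorted descending: 210, 200, 180, 140, 90, 70, 60.
  210 → roll 1 (new)  [load 210/270]
  200 → roll 2 (new)  [load 200/270]
  180 → roll 3 (new)  [load 180/270]
  140 → roll 4 (new)  [load 140/270]
  90 → roll 3  [load 270/270]
  70 → roll 2  [load 270/270]
  60 → roll 1  [load 270/270]
4 paper rolls opened.

4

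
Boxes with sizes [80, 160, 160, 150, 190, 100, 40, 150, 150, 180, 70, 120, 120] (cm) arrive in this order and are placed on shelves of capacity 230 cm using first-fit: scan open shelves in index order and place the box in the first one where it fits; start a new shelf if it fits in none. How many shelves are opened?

  80 → shelf 1 (new)  [load 80/230]
  160 → shelf 2 (new)  [load 160/230]
  160 → shelf 3 (new)  [load 160/230]
  150 → shelf 1  [load 230/230]
  190 → shelf 4 (new)  [load 190/230]
  100 → shelf 5 (new)  [load 100/230]
  40 → shelf 2  [load 200/230]
  150 → shelf 6 (new)  [load 150/230]
  150 → shelf 7 (new)  [load 150/230]
  180 → shelf 8 (new)  [load 180/230]
  70 → shelf 3  [load 230/230]
  120 → shelf 5  [load 220/230]
  120 → shelf 9 (new)  [load 120/230]
9 shelves opened.

9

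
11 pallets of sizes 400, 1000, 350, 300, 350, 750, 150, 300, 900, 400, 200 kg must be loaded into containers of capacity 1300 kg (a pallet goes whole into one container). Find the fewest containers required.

4

Total = 1000 + 900 + 750 + 400 + 400 + 350 + 350 + 300 + 300 + 200 + 150 = 5100 kg.
Lower bound: ⌈5100/1300⌉ = 4 containers.
A packing using 4 containers:
  container 1: 1000 + 300 = 1300
  container 2: 900 + 400 = 1300
  container 3: 750 + 400 + 150 = 1300
  container 4: 350 + 350 + 300 + 200 = 1200
This matches the lower bound, so 4 is optimal.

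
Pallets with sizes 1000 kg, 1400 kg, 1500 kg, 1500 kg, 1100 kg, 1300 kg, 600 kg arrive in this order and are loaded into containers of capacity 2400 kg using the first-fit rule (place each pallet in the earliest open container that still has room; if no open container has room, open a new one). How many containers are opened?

  1000 → container 1 (new)  [load 1000/2400]
  1400 → container 1  [load 2400/2400]
  1500 → container 2 (new)  [load 1500/2400]
  1500 → container 3 (new)  [load 1500/2400]
  1100 → container 4 (new)  [load 1100/2400]
  1300 → container 4  [load 2400/2400]
  600 → container 2  [load 2100/2400]
4 containers opened.

4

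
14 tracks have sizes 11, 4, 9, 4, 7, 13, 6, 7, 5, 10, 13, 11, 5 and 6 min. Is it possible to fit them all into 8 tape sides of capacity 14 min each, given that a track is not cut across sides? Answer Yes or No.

No

Total = 111 min; ⌈111/14⌉ = 8.
The bound of 8 does not rule out 8, but exhaustive search shows no assignment into 8 tape sides of capacity 14 min exists — the minimum is 9.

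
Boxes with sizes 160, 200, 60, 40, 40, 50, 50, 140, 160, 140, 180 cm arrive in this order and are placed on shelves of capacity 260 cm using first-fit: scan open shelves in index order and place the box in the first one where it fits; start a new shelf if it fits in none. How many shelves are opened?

  160 → shelf 1 (new)  [load 160/260]
  200 → shelf 2 (new)  [load 200/260]
  60 → shelf 1  [load 220/260]
  40 → shelf 1  [load 260/260]
  40 → shelf 2  [load 240/260]
  50 → shelf 3 (new)  [load 50/260]
  50 → shelf 3  [load 100/260]
  140 → shelf 3  [load 240/260]
  160 → shelf 4 (new)  [load 160/260]
  140 → shelf 5 (new)  [load 140/260]
  180 → shelf 6 (new)  [load 180/260]
6 shelves opened.

6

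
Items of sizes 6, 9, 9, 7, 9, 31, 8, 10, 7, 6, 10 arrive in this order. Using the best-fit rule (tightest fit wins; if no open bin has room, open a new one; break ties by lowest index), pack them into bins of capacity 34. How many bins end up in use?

4

  6 → bin 1 (new)  [load 6/34]
  9 → bin 1  [load 15/34]
  9 → bin 1  [load 24/34]
  7 → bin 1  [load 31/34]
  9 → bin 2 (new)  [load 9/34]
  31 → bin 3 (new)  [load 31/34]
  8 → bin 2  [load 17/34]
  10 → bin 2  [load 27/34]
  7 → bin 2  [load 34/34]
  6 → bin 4 (new)  [load 6/34]
  10 → bin 4  [load 16/34]
4 bins opened.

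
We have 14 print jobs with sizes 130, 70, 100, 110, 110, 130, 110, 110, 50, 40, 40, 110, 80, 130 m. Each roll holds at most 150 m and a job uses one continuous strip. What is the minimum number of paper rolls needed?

10

Total = 130 + 130 + 130 + 110 + 110 + 110 + 110 + 110 + 100 + 80 + 70 + 50 + 40 + 40 = 1320 m.
Lower bound: ⌈1320/150⌉ = 9 paper rolls.
Also, 10 print jobs each exceed 75 m, and no two of those can share a roll, so at least 10 paper rolls are needed.
A packing using 10 paper rolls:
  roll 1: 130 = 130
  roll 2: 130 = 130
  roll 3: 130 = 130
  roll 4: 110 + 40 = 150
  roll 5: 110 + 40 = 150
  roll 6: 110 = 110
  roll 7: 110 = 110
  roll 8: 110 = 110
  roll 9: 100 + 50 = 150
  roll 10: 80 + 70 = 150
This matches the lower bound, so 10 is optimal.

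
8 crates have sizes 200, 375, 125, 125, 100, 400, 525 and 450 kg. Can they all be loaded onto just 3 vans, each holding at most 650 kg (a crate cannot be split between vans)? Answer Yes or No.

No

Total = 2300 kg; ⌈2300/650⌉ = 4.
At least 4 vans are required, but only 3 are allowed.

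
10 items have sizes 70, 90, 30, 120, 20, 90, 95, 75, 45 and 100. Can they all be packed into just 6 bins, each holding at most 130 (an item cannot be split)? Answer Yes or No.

Total = 735; ⌈735/130⌉ = 6.
7 items each exceed half the capacity and cannot share a bin, forcing at least 7 bins.
At least 7 bins are required, but only 6 are allowed.

No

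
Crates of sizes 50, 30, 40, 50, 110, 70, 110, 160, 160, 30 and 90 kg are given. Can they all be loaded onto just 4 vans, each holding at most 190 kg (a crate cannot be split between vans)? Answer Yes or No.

No

Total = 900 kg; ⌈900/190⌉ = 5.
At least 5 vans are required, but only 4 are allowed.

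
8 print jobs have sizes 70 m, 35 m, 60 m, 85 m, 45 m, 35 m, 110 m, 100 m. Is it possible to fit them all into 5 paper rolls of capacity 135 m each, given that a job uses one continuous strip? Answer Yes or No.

A valid assignment using 5 paper rolls:
  roll 1: 110 = 110
  roll 2: 100 + 35 = 135
  roll 3: 85 + 45 = 130
  roll 4: 70 + 60 = 130
  roll 5: 35 = 35
Every load is within 135 m, so 5 paper rolls suffice.

Yes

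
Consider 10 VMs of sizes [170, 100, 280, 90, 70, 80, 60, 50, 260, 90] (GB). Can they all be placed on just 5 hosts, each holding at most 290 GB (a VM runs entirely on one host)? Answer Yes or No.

A valid assignment using 5 hosts:
  host 1: 280 = 280
  host 2: 260 = 260
  host 3: 170 + 100 = 270
  host 4: 90 + 90 + 80 = 260
  host 5: 70 + 60 + 50 = 180
Every load is within 290 GB, so 5 hosts suffice.

Yes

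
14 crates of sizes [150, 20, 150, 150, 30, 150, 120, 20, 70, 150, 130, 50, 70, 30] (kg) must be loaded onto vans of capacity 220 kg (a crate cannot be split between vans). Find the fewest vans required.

Total = 150 + 150 + 150 + 150 + 150 + 130 + 120 + 70 + 70 + 50 + 30 + 30 + 20 + 20 = 1290 kg.
Lower bound: ⌈1290/220⌉ = 6 vans.
Also, 7 crates each exceed 110 kg, and no two of those can share a van, so at least 7 vans are needed.
A packing using 7 vans:
  van 1: 150 + 70 = 220
  van 2: 150 + 70 = 220
  van 3: 150 + 50 + 20 = 220
  van 4: 150 + 30 + 30 = 210
  van 5: 150 + 20 = 170
  van 6: 130 = 130
  van 7: 120 = 120
This matches the lower bound, so 7 is optimal.

7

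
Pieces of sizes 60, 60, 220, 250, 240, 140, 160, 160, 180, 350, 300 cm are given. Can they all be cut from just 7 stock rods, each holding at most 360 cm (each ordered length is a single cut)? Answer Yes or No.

Yes

A valid assignment using 7 stock rods:
  stock rod 1: 350 = 350
  stock rod 2: 300 + 60 = 360
  stock rod 3: 250 + 60 = 310
  stock rod 4: 240 = 240
  stock rod 5: 220 + 140 = 360
  stock rod 6: 180 + 160 = 340
  stock rod 7: 160 = 160
Every load is within 360 cm, so 7 stock rods suffice.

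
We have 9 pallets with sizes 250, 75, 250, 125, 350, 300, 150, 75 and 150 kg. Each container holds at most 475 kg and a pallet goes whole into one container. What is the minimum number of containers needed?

Total = 350 + 300 + 250 + 250 + 150 + 150 + 125 + 75 + 75 = 1725 kg.
Lower bound: ⌈1725/475⌉ = 4 containers.
A packing using 4 containers:
  container 1: 350 + 125 = 475
  container 2: 300 + 150 = 450
  container 3: 250 + 150 + 75 = 475
  container 4: 250 + 75 = 325
This matches the lower bound, so 4 is optimal.

4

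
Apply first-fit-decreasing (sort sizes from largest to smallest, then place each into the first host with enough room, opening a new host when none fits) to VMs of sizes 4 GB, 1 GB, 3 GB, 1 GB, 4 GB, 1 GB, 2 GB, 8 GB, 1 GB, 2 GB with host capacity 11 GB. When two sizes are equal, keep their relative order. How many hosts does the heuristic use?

3

Sorted descending: 8, 4, 4, 3, 2, 2, 1, 1, 1, 1.
  8 → host 1 (new)  [load 8/11]
  4 → host 2 (new)  [load 4/11]
  4 → host 2  [load 8/11]
  3 → host 1  [load 11/11]
  2 → host 2  [load 10/11]
  2 → host 3 (new)  [load 2/11]
  1 → host 2  [load 11/11]
  1 → host 3  [load 3/11]
  1 → host 3  [load 4/11]
  1 → host 3  [load 5/11]
3 hosts opened.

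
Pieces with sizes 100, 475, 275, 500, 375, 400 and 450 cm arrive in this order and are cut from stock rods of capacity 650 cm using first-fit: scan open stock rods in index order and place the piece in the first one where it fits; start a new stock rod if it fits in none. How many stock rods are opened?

  100 → stock rod 1 (new)  [load 100/650]
  475 → stock rod 1  [load 575/650]
  275 → stock rod 2 (new)  [load 275/650]
  500 → stock rod 3 (new)  [load 500/650]
  375 → stock rod 2  [load 650/650]
  400 → stock rod 4 (new)  [load 400/650]
  450 → stock rod 5 (new)  [load 450/650]
5 stock rods opened.

5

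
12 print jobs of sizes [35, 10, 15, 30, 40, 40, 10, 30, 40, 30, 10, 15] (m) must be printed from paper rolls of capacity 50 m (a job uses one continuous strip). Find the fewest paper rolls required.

Total = 40 + 40 + 40 + 35 + 30 + 30 + 30 + 15 + 15 + 10 + 10 + 10 = 305 m.
Lower bound: ⌈305/50⌉ = 7 paper rolls.
A packing using 7 paper rolls:
  roll 1: 40 + 10 = 50
  roll 2: 40 + 10 = 50
  roll 3: 40 + 10 = 50
  roll 4: 35 + 15 = 50
  roll 5: 30 + 15 = 45
  roll 6: 30 = 30
  roll 7: 30 = 30
This matches the lower bound, so 7 is optimal.

7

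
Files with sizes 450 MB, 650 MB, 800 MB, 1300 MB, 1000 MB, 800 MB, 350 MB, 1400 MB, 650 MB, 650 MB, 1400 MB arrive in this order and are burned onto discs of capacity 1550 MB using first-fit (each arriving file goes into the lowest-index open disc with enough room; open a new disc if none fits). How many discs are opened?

  450 → disc 1 (new)  [load 450/1550]
  650 → disc 1  [load 1100/1550]
  800 → disc 2 (new)  [load 800/1550]
  1300 → disc 3 (new)  [load 1300/1550]
  1000 → disc 4 (new)  [load 1000/1550]
  800 → disc 5 (new)  [load 800/1550]
  350 → disc 1  [load 1450/1550]
  1400 → disc 6 (new)  [load 1400/1550]
  650 → disc 2  [load 1450/1550]
  650 → disc 5  [load 1450/1550]
  1400 → disc 7 (new)  [load 1400/1550]
7 discs opened.

7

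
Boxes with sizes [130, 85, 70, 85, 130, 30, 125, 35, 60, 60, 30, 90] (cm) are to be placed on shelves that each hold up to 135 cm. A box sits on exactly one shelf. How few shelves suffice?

Total = 130 + 130 + 125 + 90 + 85 + 85 + 70 + 60 + 60 + 35 + 30 + 30 = 930 cm.
Lower bound: ⌈930/135⌉ = 7 shelves.
A packing using 8 shelves:
  shelf 1: 130 = 130
  shelf 2: 130 = 130
  shelf 3: 125 = 125
  shelf 4: 90 + 35 = 125
  shelf 5: 85 + 30 = 115
  shelf 6: 85 + 30 = 115
  shelf 7: 70 + 60 = 130
  shelf 8: 60 = 60
No arrangement into 7 shelves stays within capacity, so 8 is optimal.

8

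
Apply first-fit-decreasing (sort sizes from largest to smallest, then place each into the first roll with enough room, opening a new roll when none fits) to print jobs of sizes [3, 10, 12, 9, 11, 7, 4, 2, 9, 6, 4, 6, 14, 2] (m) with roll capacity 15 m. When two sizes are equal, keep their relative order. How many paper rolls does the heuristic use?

Sorted descending: 14, 12, 11, 10, 9, 9, 7, 6, 6, 4, 4, 3, 2, 2.
  14 → roll 1 (new)  [load 14/15]
  12 → roll 2 (new)  [load 12/15]
  11 → roll 3 (new)  [load 11/15]
  10 → roll 4 (new)  [load 10/15]
  9 → roll 5 (new)  [load 9/15]
  9 → roll 6 (new)  [load 9/15]
  7 → roll 7 (new)  [load 7/15]
  6 → roll 5  [load 15/15]
  6 → roll 6  [load 15/15]
  4 → roll 3  [load 15/15]
  4 → roll 4  [load 14/15]
  3 → roll 2  [load 15/15]
  2 → roll 7  [load 9/15]
  2 → roll 7  [load 11/15]
7 paper rolls opened.

7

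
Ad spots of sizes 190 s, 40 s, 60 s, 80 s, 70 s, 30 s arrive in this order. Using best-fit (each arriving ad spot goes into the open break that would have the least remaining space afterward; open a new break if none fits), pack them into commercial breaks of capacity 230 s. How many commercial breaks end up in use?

3

  190 → break 1 (new)  [load 190/230]
  40 → break 1  [load 230/230]
  60 → break 2 (new)  [load 60/230]
  80 → break 2  [load 140/230]
  70 → break 2  [load 210/230]
  30 → break 3 (new)  [load 30/230]
3 commercial breaks opened.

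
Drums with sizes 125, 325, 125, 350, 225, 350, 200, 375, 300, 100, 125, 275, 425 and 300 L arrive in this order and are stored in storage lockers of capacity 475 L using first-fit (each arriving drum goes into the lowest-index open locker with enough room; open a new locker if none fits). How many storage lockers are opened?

9

  125 → locker 1 (new)  [load 125/475]
  325 → locker 1  [load 450/475]
  125 → locker 2 (new)  [load 125/475]
  350 → locker 2  [load 475/475]
  225 → locker 3 (new)  [load 225/475]
  350 → locker 4 (new)  [load 350/475]
  200 → locker 3  [load 425/475]
  375 → locker 5 (new)  [load 375/475]
  300 → locker 6 (new)  [load 300/475]
  100 → locker 4  [load 450/475]
  125 → locker 6  [load 425/475]
  275 → locker 7 (new)  [load 275/475]
  425 → locker 8 (new)  [load 425/475]
  300 → locker 9 (new)  [load 300/475]
9 storage lockers opened.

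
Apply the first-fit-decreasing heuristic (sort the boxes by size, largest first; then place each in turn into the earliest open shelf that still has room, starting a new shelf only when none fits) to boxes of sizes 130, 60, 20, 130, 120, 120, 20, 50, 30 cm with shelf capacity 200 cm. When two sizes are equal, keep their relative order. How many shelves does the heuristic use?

Sorted descending: 130, 130, 120, 120, 60, 50, 30, 20, 20.
  130 → shelf 1 (new)  [load 130/200]
  130 → shelf 2 (new)  [load 130/200]
  120 → shelf 3 (new)  [load 120/200]
  120 → shelf 4 (new)  [load 120/200]
  60 → shelf 1  [load 190/200]
  50 → shelf 2  [load 180/200]
  30 → shelf 3  [load 150/200]
  20 → shelf 2  [load 200/200]
  20 → shelf 3  [load 170/200]
4 shelves opened.

4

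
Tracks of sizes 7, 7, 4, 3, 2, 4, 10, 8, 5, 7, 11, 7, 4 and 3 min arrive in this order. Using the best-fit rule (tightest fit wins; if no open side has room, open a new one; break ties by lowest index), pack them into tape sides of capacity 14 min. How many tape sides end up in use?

6

  7 → side 1 (new)  [load 7/14]
  7 → side 1  [load 14/14]
  4 → side 2 (new)  [load 4/14]
  3 → side 2  [load 7/14]
  2 → side 2  [load 9/14]
  4 → side 2  [load 13/14]
  10 → side 3 (new)  [load 10/14]
  8 → side 4 (new)  [load 8/14]
  5 → side 4  [load 13/14]
  7 → side 5 (new)  [load 7/14]
  11 → side 6 (new)  [load 11/14]
  7 → side 5  [load 14/14]
  4 → side 3  [load 14/14]
  3 → side 6  [load 14/14]
6 tape sides opened.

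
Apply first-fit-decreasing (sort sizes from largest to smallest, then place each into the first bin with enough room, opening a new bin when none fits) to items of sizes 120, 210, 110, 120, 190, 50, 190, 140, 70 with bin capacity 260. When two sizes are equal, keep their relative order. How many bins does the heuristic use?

5

Sorted descending: 210, 190, 190, 140, 120, 120, 110, 70, 50.
  210 → bin 1 (new)  [load 210/260]
  190 → bin 2 (new)  [load 190/260]
  190 → bin 3 (new)  [load 190/260]
  140 → bin 4 (new)  [load 140/260]
  120 → bin 4  [load 260/260]
  120 → bin 5 (new)  [load 120/260]
  110 → bin 5  [load 230/260]
  70 → bin 2  [load 260/260]
  50 → bin 1  [load 260/260]
5 bins opened.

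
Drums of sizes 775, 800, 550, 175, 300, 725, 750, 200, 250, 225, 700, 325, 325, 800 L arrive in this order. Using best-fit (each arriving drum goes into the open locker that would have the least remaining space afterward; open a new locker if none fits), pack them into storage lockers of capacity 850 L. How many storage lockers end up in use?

  775 → locker 1 (new)  [load 775/850]
  800 → locker 2 (new)  [load 800/850]
  550 → locker 3 (new)  [load 550/850]
  175 → locker 3  [load 725/850]
  300 → locker 4 (new)  [load 300/850]
  725 → locker 5 (new)  [load 725/850]
  750 → locker 6 (new)  [load 750/850]
  200 → locker 4  [load 500/850]
  250 → locker 4  [load 750/850]
  225 → locker 7 (new)  [load 225/850]
  700 → locker 8 (new)  [load 700/850]
  325 → locker 7  [load 550/850]
  325 → locker 9 (new)  [load 325/850]
  800 → locker 10 (new)  [load 800/850]
10 storage lockers opened.

10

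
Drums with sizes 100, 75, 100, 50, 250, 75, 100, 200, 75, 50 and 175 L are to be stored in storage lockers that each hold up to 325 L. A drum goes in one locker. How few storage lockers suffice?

Total = 250 + 200 + 175 + 100 + 100 + 100 + 75 + 75 + 75 + 50 + 50 = 1250 L.
Lower bound: ⌈1250/325⌉ = 4 storage lockers.
A packing using 4 storage lockers:
  locker 1: 250 + 75 = 325
  locker 2: 200 + 100 = 300
  locker 3: 175 + 100 + 50 = 325
  locker 4: 100 + 75 + 75 + 50 = 300
This matches the lower bound, so 4 is optimal.

4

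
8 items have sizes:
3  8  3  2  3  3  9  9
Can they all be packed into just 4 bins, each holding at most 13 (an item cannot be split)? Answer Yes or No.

A valid assignment using 4 bins:
  bin 1: 9 + 3 = 12
  bin 2: 9 + 3 = 12
  bin 3: 8 + 3 + 2 = 13
  bin 4: 3 = 3
Every load is within 13, so 4 bins suffice.

Yes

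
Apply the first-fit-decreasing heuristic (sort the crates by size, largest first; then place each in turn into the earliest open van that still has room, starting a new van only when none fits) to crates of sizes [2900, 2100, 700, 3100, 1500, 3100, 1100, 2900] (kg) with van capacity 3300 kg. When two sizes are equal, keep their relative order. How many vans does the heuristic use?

6

Sorted descending: 3100, 3100, 2900, 2900, 2100, 1500, 1100, 700.
  3100 → van 1 (new)  [load 3100/3300]
  3100 → van 2 (new)  [load 3100/3300]
  2900 → van 3 (new)  [load 2900/3300]
  2900 → van 4 (new)  [load 2900/3300]
  2100 → van 5 (new)  [load 2100/3300]
  1500 → van 6 (new)  [load 1500/3300]
  1100 → van 5  [load 3200/3300]
  700 → van 6  [load 2200/3300]
6 vans opened.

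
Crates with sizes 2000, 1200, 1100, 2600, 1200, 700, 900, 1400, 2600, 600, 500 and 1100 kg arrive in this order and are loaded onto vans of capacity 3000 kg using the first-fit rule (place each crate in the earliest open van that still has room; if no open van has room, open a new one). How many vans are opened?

  2000 → van 1 (new)  [load 2000/3000]
  1200 → van 2 (new)  [load 1200/3000]
  1100 → van 2  [load 2300/3000]
  2600 → van 3 (new)  [load 2600/3000]
  1200 → van 4 (new)  [load 1200/3000]
  700 → van 1  [load 2700/3000]
  900 → van 4  [load 2100/3000]
  1400 → van 5 (new)  [load 1400/3000]
  2600 → van 6 (new)  [load 2600/3000]
  600 → van 2  [load 2900/3000]
  500 → van 4  [load 2600/3000]
  1100 → van 5  [load 2500/3000]
6 vans opened.

6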